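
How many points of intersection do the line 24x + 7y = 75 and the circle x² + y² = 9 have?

Substituting the line into the circle gives 625x² − 3600x + 5184 = 0.
Discriminant = (−3600)² − 4·625·(5184) = 0.
A repeated root: the line is tangent.

1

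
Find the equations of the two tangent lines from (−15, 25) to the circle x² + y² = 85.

6x + 7y = 85 and 9x + 2y = −85

Let a tangent through (−15, 25) have slope m. Its distance from (0, 0) must equal √85:
(15m − (−25))² = 85(m² + 1)
14m² + 75m + 54 = 0, so m = −6/7 or m = −9/2.
Through (−15, 25) these give 6x + 7y = 85 and 9x + 2y = −85.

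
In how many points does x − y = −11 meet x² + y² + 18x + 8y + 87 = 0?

d² = (1·(−9) − 1·(−4) − (−11))²/2 = 18; r² = 10.
Since d² > r², the line lies outside the circle.

0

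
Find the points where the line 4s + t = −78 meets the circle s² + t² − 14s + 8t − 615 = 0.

Express t = −4s − 78 and substitute into the circle:
17s² + 578s + 4845 = 0  ⟹  s² + 34s + 285 = 0
s = −15 or s = −19, giving (−15, −18) and (−19, −2).

(−19, −2) and (−15, −18)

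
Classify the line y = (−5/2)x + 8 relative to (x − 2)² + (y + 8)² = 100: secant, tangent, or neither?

Substituting the line into the circle gives 29x² − 336x + 640 = 0.
Δ = 112896 − 74240 = 38656.
Two real roots: the line is a secant.

secant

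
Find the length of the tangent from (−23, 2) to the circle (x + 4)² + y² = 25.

With centre O = (−4, 0), |OP|² = 365 and r² = 25.
The tangent meets the radius at right angles, so tangent² = |PO|² − r² = 365 − 25 = 340.

2√85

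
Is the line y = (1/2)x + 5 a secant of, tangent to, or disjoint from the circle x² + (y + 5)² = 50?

disjoint

Substituting the line into the circle gives 5x² + 40x + 200 = 0.
Discriminant = (40)² − 4·5·(200) = −2400 < 0.
No real roots: the line does not meet the circle.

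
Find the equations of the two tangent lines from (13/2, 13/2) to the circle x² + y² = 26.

x − 5y = −26 and 5x − y = 26

Let a tangent through (13/2, 13/2) have slope m. Its distance from (0, 0) must equal √26:
(−13/2m − (−13/2))² = 26(m² + 1)
5m² − 26m + 5 = 0, so m = 1/5 or m = 5.
Through (13/2, 13/2) these give x − 5y = −26 and 5x − y = 26.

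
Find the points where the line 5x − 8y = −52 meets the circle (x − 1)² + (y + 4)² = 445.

(−20, −6) and (12, 14)

Substitute y = (52 + 5x)/8:
89x² + 712x − 21360 = 0  ⟹  x² + 8x − 240 = 0
x = 12 or x = −20, giving (12, 14) and (−20, −6).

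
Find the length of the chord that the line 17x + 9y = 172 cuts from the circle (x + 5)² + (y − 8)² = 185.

√370

Centre (−5, 8), r² = 185. Perpendicular distance d from centre to line = |−185| / √370 = 185/√370.
Half the chord is √(r² − d²) = √(185/2), so the full chord is √370.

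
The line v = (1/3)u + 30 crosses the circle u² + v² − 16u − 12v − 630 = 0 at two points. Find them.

Express v = (90 + u)/3 and substitute into the circle:
10u² − 810 = 0  ⟹  u² − 81 = 0
u = 9 or u = −9, giving (9, 33) and (−9, 27).

(−9, 27) and (9, 33)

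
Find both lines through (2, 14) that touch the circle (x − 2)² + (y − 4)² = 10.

3x − y = −8 and 3x + y = 20

Let a tangent through (2, 14) have slope m. Its distance from (2, 4) must equal √10:
[m·(0) − (−10)]² = 10(m² + 1)
m² − 9 = 0, so m = 3 or m = −3.
Through (2, 14) these give 3x − y = −8 and 3x + y = 20.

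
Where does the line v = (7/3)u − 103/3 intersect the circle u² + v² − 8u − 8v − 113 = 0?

(13, −4) and (16, 3)

Substitute v = (−103 + 7u)/3:
58u² − 1682u + 12064 = 0  ⟹  u² − 29u + 208 = 0
u = 16 or u = 13, giving (16, 3) and (13, −4).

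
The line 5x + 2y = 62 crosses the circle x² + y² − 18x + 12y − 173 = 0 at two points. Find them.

From the line, y = (62 − 5x)/2. Substituting:
29x² − 812x + 4640 = 0  ⟹  x² − 28x + 160 = 0
x = 20 or x = 8, giving (20, −19) and (8, 11).

(8, 11) and (20, −19)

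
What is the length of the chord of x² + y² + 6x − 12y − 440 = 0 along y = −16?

From the line, y = −16. Substituting:
x² + 6x + 8 = 0
x = −2 or x = −4, giving (−2, −16) and (−4, −16).
|(−2, −16) − (−4, −16)| = √((2)² + (0)²) = 2.

2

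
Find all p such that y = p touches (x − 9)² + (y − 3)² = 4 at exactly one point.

p = 1 or p = 5

The line touches the circle iff its distance from (9, 3) is 2:
|0·9 + 1·3 − p| / √1 = 2
|p − (3)| = 2, so p = 5 or p = 1.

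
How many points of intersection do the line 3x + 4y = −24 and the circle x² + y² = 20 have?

Substituting the line into the circle gives 25x² + 144x + 256 = 0.
Δ = 20736 − 25600 = −4864.
No real roots: the line does not meet the circle.

0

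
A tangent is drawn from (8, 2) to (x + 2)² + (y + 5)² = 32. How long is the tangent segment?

Centre (−2, −5), r² = 32. |PO|² = (10)² + (7)² = 149.
By the tangent–radius right angle, tangent length = √(|PO|² − r²) = √117 = 3√13.

3√13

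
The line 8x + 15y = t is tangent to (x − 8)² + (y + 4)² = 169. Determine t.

t = −217 or t = 225

For a tangent, require d(centre, line) = r = 13.
|8·8 + 15·(−4) − t| / √289 = 13
|t − (4)| = 13·17, so t = 225 or t = −217.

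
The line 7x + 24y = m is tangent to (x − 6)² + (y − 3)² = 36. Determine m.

For a tangent, require d(centre, line) = r = 6.
|7·6 + 24·3 − m| / √625 = 6
|m − (114)| = 6·25, so m = 264 or m = −36.

m = −36 or m = 264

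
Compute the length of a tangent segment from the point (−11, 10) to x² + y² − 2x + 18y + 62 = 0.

With centre O = (1, −9), |OP|² = 505 and r² = 20.
By the tangent–radius right angle, tangent length = √(|PO|² − r²) = √485.

√485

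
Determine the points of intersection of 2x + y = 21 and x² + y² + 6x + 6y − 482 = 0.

Substitute y = −2x + 21:
5x² − 90x + 85 = 0  ⟹  x² − 18x + 17 = 0
x = 17 or x = 1, giving (17, −13) and (1, 19).

(1, 19) and (17, −13)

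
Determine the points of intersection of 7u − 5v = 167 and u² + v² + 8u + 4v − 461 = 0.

Express v = (−167 + 7u)/5 and substitute into the circle:
74u² − 1998u + 13024 = 0  ⟹  u² − 27u + 176 = 0
u = 16 or u = 11, giving (16, −11) and (11, −18).

(11, −18) and (16, −11)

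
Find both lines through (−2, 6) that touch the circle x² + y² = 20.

Write the tangent as mx − y + (6 − m·(−2)) = 0 and set its distance from the centre to 2√5:
[m·(2) − (−6)]² = 20(m² + 1)
2m² − 3m − 2 = 0, so m = −1/2 or m = 2.
Through (−2, 6) these give x + 2y = 10 and 2x − y = −10.

x + 2y = 10 and 2x − y = −10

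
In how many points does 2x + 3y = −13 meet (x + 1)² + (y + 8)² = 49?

2

Substituting the line into the circle gives 13x² − 26x − 311 = 0.
Δ = 676 − (−16172) = 16848.
Two real roots: the line is a secant.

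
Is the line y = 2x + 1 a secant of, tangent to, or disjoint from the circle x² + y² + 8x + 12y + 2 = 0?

Centre (−4, −6), r² = 50. Distance² from centre to line = (−1)²/5 = 1/5.
Since d² < r², the line cuts the circle twice.

secant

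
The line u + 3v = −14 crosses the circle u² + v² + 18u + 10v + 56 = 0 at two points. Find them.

(−14, 0) and (−2, −4)

From the line, v = (−14 − u)/3. Substituting:
10u² + 160u + 280 = 0  ⟹  u² + 16u + 28 = 0
u = −2 or u = −14, giving (−2, −4) and (−14, 0).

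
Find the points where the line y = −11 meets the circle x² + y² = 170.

(−7, −11) and (7, −11)

Express y = −11 and substitute into the circle:
x² − 49 = 0
x = 7 or x = −7, giving (7, −11) and (−7, −11).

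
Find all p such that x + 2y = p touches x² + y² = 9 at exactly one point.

The line touches the circle iff its distance from (0, 0) is 3:
|1·0 + 2·0 − p| / √5 = 3
|p| = 3√5.

p = ±3√5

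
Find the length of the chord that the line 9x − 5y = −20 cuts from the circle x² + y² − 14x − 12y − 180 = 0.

3√106

The distance from (7, 6) to the line is 53/√106, and r² = 265.
Half the chord is √(r² − d²) = √(477/2), so the full chord is 3√106.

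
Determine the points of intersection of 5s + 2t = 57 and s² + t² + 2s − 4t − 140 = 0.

Substitute t = (57 − 5s)/2:
29s² − 522s + 2233 = 0  ⟹  s² − 18s + 77 = 0
s = 11 or s = 7, giving (11, 1) and (7, 11).

(7, 11) and (11, 1)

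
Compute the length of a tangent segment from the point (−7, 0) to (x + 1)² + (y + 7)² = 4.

9

With centre O = (−1, −7), |OP|² = 85 and r² = 4.
The tangent meets the radius at right angles, so tangent² = |PO|² − r² = 85 − 4 = 81.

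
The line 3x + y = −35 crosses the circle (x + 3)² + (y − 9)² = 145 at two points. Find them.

(−15, 10) and (−12, 1)

From the line, y = −3x − 35. Substituting:
10x² + 270x + 1800 = 0  ⟹  x² + 27x + 180 = 0
x = −12 or x = −15, giving (−12, 1) and (−15, 10).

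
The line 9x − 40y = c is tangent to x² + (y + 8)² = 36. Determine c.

c = 74 or c = 566

Tangency holds when the distance from the centre (0, −8) to the line equals the radius 6:
|9·0 − 40·(−8) − c| / √1681 = 6
|c − (320)| = 6·41, so c = 566 or c = 74.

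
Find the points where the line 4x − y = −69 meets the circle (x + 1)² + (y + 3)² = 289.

From the line, y = 4x + 69. Substituting:
17x² + 578x + 4896 = 0  ⟹  x² + 34x + 288 = 0
x = −16 or x = −18, giving (−16, 5) and (−18, −3).

(−18, −3) and (−16, 5)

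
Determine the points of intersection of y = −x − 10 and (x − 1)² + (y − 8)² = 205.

(−12, 2) and (−5, −5)

Express y = −x − 10 and substitute into the circle:
2x² + 34x + 120 = 0  ⟹  x² + 17x + 60 = 0
x = −5 or x = −12, giving (−5, −5) and (−12, 2).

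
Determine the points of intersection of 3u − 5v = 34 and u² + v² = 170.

Express v = (−34 + 3u)/5 and substitute into the circle:
34u² − 204u − 3094 = 0  ⟹  u² − 6u − 91 = 0
u = 13 or u = −7, giving (13, 1) and (−7, −11).

(−7, −11) and (13, 1)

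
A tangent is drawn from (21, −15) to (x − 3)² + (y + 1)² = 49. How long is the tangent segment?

With centre O = (3, −1), |OP|² = 520 and r² = 49.
Power of the point: PT² = |PO|² − r² = 471, so PT = √471.

√471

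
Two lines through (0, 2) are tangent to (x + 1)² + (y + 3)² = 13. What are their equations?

A line y − (2) = m(x − (0)) is tangent when its distance from (−1, −3) is √13:
(−1m − (−5))² = 13(m² + 1)
6m² + 5m − 6 = 0, so m = 2/3 or m = −3/2.
With m = 2/3: 2x − 3y = −6. With m = −3/2: 3x + 2y = 4.

2x − 3y = −6 and 3x + 2y = 4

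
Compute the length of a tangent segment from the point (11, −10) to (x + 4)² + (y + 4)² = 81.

6√5

The centre is (−4, −4) and r = 9. The square of the distance from P to the centre is 225 + 36 = 261.
Power of the point: PT² = |PO|² − r² = 180, so PT = 6√5.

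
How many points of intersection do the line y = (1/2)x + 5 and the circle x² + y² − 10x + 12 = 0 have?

0

Substituting the line into the circle gives 5x² − 20x + 148 = 0.
Discriminant = (−20)² − 4·5·(148) = −2560 < 0.
No real roots: the line does not meet the circle.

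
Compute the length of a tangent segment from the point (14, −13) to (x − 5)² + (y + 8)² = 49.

√57

The centre is (5, −8) and r = 7. The square of the distance from P to the centre is 81 + 25 = 106.
Power of the point: PT² = |PO|² − r² = 57, so PT = √57.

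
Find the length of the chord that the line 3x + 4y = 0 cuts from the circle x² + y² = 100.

Centre (0, 0), r² = 100. Perpendicular distance d from centre to line = |0| / √25 = 0/√25.
Half the chord is √(r² − d²) = √(100), so the full chord is 20.

20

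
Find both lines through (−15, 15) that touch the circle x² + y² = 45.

2x + y = −15 and x + 2y = 15

Write the tangent as mx − y + (15 − m·(−15)) = 0 and set its distance from the centre to 3√5:
[m·(15) − (−15)]² = 45(m² + 1)
2m² + 5m + 2 = 0, so m = −2 or m = −1/2.
Through (−15, 15) these give 2x + y = −15 and x + 2y = 15.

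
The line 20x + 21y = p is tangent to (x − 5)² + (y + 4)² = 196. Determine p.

p = −390 or p = 422

The line touches the circle iff its distance from (5, −4) is 14:
|20·5 + 21·(−4) − p| / √841 = 14
|p − (16)| = 14·29, so p = 422 or p = −390.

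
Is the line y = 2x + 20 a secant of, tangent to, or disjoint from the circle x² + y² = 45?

disjoint

d² = (2·0 − 1·0 − (−20))²/5 = 80; r² = 45.
Since d² > r², the line lies outside the circle.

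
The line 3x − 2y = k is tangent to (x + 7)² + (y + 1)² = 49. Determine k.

The line touches the circle iff its distance from (−7, −1) is 7:
|3·(−7) − 2·(−1) − k| / √13 = 7
|k − (−19)| = 7√13.

k = −19 ± 7√13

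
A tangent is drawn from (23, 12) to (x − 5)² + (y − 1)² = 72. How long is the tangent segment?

Centre (5, 1), r² = 72. |PO|² = (18)² + (11)² = 445.
The tangent meets the radius at right angles, so tangent² = |PO|² − r² = 445 − 72 = 373.

√373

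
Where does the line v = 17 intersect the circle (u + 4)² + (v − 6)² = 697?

(−28, 17) and (20, 17)

From the line, v = 17. Substituting:
u² + 8u − 560 = 0
u = 20 or u = −28, giving (20, 17) and (−28, 17).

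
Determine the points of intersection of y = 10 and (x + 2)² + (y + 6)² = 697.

Substitute y = 10:
x² + 4x − 437 = 0
x = 19 or x = −23, giving (19, 10) and (−23, 10).

(−23, 10) and (19, 10)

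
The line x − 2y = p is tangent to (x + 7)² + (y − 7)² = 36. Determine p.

For a tangent, require d(centre, line) = r = 6.
|1·(−7) − 2·7 − p| / √5 = 6
|p − (−21)| = 6√5.

p = −21 ± 6√5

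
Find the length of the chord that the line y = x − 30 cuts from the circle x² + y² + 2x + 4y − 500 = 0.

The distance from (−1, −2) to the line is 29/√2, and r² = 505.
Chord = 2√(r² − d²) = 2·√(169/2) = 13√2.

13√2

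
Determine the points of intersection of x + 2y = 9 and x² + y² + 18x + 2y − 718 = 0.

From the line, y = (9 − x)/2. Substituting:
5x² + 50x − 2755 = 0  ⟹  x² + 10x − 551 = 0
x = 19 or x = −29, giving (19, −5) and (−29, 19).

(−29, 19) and (19, −5)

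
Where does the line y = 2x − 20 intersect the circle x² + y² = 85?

(7, −6) and (9, −2)

From the line, y = 2x − 20. Substituting:
5x² − 80x + 315 = 0  ⟹  x² − 16x + 63 = 0
x = 9 or x = 7, giving (9, −2) and (7, −6).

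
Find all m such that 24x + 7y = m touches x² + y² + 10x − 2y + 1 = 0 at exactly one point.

Tangency holds when the distance from the centre (−5, 1) to the line equals the radius 5:
|24·(−5) + 7·1 − m| / √625 = 5
|m − (−113)| = 5·25, so m = 12 or m = −238.

m = −238 or m = 12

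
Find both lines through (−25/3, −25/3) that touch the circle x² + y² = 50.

7x − y = −50 and x − 7y = 50

Let a tangent through (−25/3, −25/3) have slope m. Its distance from (0, 0) must equal 5√2:
[m·(25/3) − (25/3)]² = 50(m² + 1)
7m² − 50m + 7 = 0, so m = 7 or m = 1/7.
Through (−25/3, −25/3) these give 7x − y = −50 and x − 7y = 50.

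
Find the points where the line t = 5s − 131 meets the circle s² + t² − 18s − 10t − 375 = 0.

(24, −11) and (29, 14)

From the line, t = 5s − 131. Substituting:
26s² − 1378s + 18096 = 0  ⟹  s² − 53s + 696 = 0
s = 29 or s = 24, giving (29, 14) and (24, −11).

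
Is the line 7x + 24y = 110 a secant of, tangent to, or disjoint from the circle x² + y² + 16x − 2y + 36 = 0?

disjoint

Substituting the line into the circle gives 625x² + 8012x + 27556 = 0.
Discriminant = (8012)² − 4·625·(27556) = −4697856 < 0.
No real roots: the line does not meet the circle.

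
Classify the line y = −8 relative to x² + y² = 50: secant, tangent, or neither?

neither

Substituting the line into the circle gives x² + 14 = 0.
Discriminant = (0)² − 4·1·(14) = −56 < 0.
No real roots: the line does not meet the circle.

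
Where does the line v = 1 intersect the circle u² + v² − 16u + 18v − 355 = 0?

(−12, 1) and (28, 1)

Express v = 1 and substitute into the circle:
u² − 16u − 336 = 0
u = 28 or u = −12, giving (28, 1) and (−12, 1).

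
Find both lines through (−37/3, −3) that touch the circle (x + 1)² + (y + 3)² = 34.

Let a tangent through (−37/3, −3) have slope m. Its distance from (−1, −3) must equal √34:
[m·(34/3) − (0)]² = 34(m² + 1)
25m² − 9 = 0, so m = −3/5 or m = 3/5.
With m = −3/5: 3x + 5y = −52. With m = 3/5: 3x − 5y = −22.

3x + 5y = −52 and 3x − 5y = −22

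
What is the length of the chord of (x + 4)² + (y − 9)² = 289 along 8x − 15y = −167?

34

From the line, y = (167 + 8x)/15. Substituting:
289x² + 2312x − 60401 = 0  ⟹  x² + 8x − 209 = 0
x = 11 or x = −19, giving (11, 17) and (−19, 1).
|(11, 17) − (−19, 1)| = √((30)² + (16)²) = 34.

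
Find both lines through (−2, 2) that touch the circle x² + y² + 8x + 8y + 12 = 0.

x − 2y = −6 and 2x + y = −2

A line y − (2) = m(x − (−2)) is tangent when its distance from (−4, −4) is 2√5:
(−2m − (−6))² = 20(m² + 1)
2m² + 3m − 2 = 0, so m = 1/2 or m = −2.
With m = 1/2: x − 2y = −6. With m = −2: 2x + y = −2.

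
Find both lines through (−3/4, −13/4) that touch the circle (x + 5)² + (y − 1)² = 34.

5x − 3y = 6 and 3x − 5y = 14

Write the tangent as mx − y + (−13/4 − m·(−3/4)) = 0 and set its distance from the centre to √34:
(−17/4m − (17/4))² = 34(m² + 1)
15m² − 34m + 15 = 0, so m = 5/3 or m = 3/5.
Through (−3/4, −13/4) these give 5x − 3y = 6 and 3x − 5y = 14.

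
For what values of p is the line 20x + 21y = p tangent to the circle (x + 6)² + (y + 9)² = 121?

Tangency holds when the distance from the centre (−6, −9) to the line equals the radius 11:
|20·(−6) + 21·(−9) − p| / √841 = 11
|p − (−309)| = 11·29, so p = 10 or p = −628.

p = −628 or p = 10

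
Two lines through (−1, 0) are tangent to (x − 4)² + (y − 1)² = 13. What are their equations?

2x + 3y = −2 and 3x − 2y = −3

Write the tangent as mx − y + (0 − m·(−1)) = 0 and set its distance from the centre to √13:
[m·(5) − (1)]² = 13(m² + 1)
6m² − 5m − 6 = 0, so m = −2/3 or m = 3/2.
With m = −2/3: 2x + 3y = −2. With m = 3/2: 3x − 2y = −3.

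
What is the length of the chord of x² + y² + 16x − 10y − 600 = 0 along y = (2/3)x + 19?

Express y = (57 + 2x)/3 and substitute into the circle:
13x² + 312x − 3861 = 0  ⟹  x² + 24x − 297 = 0
x = 9 or x = −33, giving (9, 25) and (−33, −3).
Chord length = distance between (9, 25) and (−33, −3) = √2548 = 14√13.

14√13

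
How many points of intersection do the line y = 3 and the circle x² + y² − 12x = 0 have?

Centre (6, 0), r² = 36. Distance² from centre to line = (−3)² = 9.
Since d² < r², the line cuts the circle twice.

2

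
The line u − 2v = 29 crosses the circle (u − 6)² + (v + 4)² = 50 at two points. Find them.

Express v = (−29 + u)/2 and substitute into the circle:
5u² − 90u + 385 = 0  ⟹  u² − 18u + 77 = 0
u = 11 or u = 7, giving (11, −9) and (7, −11).

(7, −11) and (11, −9)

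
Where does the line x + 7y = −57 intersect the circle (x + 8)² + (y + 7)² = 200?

From the line, y = (−57 − x)/7. Substituting:
50x² + 800x − 6600 = 0  ⟹  x² + 16x − 132 = 0
x = 6 or x = −22, giving (6, −9) and (−22, −5).

(−22, −5) and (6, −9)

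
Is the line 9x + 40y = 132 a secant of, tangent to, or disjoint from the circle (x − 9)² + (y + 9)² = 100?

Substituting the line into the circle gives 1681x² − 37656x + 211664 = 0.
Discriminant = (−37656)² − 4·1681·(211664) = −5254400 < 0.
No real roots: the line does not meet the circle.

disjoint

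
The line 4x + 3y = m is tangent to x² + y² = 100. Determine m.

m = −50 or m = 50

For a tangent, require d(centre, line) = r = 10.
|4·0 + 3·0 − m| / √25 = 10
|m| = 10·5, so m = 50 or m = −50.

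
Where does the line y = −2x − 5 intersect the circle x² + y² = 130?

(−7, 9) and (3, −11)

Substitute y = −2x − 5:
5x² + 20x − 105 = 0  ⟹  x² + 4x − 21 = 0
x = 3 or x = −7, giving (3, −11) and (−7, 9).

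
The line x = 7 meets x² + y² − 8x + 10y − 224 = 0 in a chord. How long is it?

The line gives x = 7. Substituting into the circle:
y² + 10y − 231 = 0
y = 11 or y = −21, giving (7, 11) and (7, −21).
Chord length = distance between (7, 11) and (7, −21) = √1024 = 32.

32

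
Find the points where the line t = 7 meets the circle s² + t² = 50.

Express t = 7 and substitute into the circle:
s² − 1 = 0
s = 1 or s = −1, giving (1, 7) and (−1, 7).

(−1, 7) and (1, 7)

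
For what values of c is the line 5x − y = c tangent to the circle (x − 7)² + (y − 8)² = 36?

The line touches the circle iff its distance from (7, 8) is 6:
|5·7 − 1·8 − c| / √26 = 6
|c − (27)| = 6√26.

c = 27 ± 6√26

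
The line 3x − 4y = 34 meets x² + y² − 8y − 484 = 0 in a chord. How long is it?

40

Centre (0, 4), r² = 500. Perpendicular distance d from centre to line = |−50| / √25 = 50/√25.
Half the chord is √(r² − d²) = √(400), so the full chord is 40.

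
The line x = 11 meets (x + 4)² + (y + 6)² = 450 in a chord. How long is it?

Centre (−4, −6), r² = 450. Perpendicular distance d from centre to line = |−15| / √1 = 15.
Chord = 2√(r² − d²) = 2·√(225) = 30.

30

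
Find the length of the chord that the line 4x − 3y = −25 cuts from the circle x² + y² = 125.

20

The distance from (0, 0) to the line is 25/√25, and r² = 125.
Chord = 2√(r² − d²) = 2·√(100) = 20.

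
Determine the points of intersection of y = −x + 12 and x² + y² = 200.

(−2, 14) and (14, −2)

Express y = −x + 12 and substitute into the circle:
2x² − 24x − 56 = 0  ⟹  x² − 12x − 28 = 0
x = 14 or x = −2, giving (14, −2) and (−2, 14).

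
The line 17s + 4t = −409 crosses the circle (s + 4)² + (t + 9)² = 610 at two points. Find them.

Substitute t = (−409 − 17s)/4:
305s² + 12810s + 129625 = 0  ⟹  s² + 42s + 425 = 0
s = −17 or s = −25, giving (−17, −30) and (−25, 4).

(−25, 4) and (−17, −30)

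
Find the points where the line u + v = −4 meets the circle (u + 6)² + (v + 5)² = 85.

(−8, 4) and (3, −7)

From the line, v = −u − 4. Substituting:
2u² + 10u − 48 = 0  ⟹  u² + 5u − 24 = 0
u = 3 or u = −8, giving (3, −7) and (−8, 4).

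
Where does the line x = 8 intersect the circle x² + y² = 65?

The line gives x = 8. Substituting into the circle:
y² − 1 = 0
y = 1 or y = −1, giving (8, 1) and (8, −1).

(8, −1) and (8, 1)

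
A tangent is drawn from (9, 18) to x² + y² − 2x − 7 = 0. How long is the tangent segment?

Centre (1, 0), r² = 8. |PO|² = (8)² + (18)² = 388.
By the tangent–radius right angle, tangent length = √(|PO|² − r²) = √380 = 2√95.

2√95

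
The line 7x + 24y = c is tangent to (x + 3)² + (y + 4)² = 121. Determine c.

The line touches the circle iff its distance from (−3, −4) is 11:
|7·(−3) + 24·(−4) − c| / √625 = 11
|c − (−117)| = 11·25, so c = 158 or c = −392.

c = −392 or c = 158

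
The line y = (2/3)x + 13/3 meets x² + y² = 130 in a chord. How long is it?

6√13

The distance from (0, 0) to the line is 13/√13, and r² = 130.
Chord = 2√(r² − d²) = 2·√(117) = 6√13.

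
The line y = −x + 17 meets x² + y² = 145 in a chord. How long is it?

The distance from (0, 0) to the line is 17/√2, and r² = 145.
Half the chord is √(r² − d²) = √(1/2), so the full chord is √2.

√2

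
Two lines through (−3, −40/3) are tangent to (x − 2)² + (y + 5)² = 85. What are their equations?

7x + 6y = −101 and 2x + 9y = −126

Let a tangent through (−3, −40/3) have slope m. Its distance from (2, −5) must equal √85:
[m·(5) − (25/3)]² = 85(m² + 1)
54m² + 75m + 14 = 0, so m = −7/6 or m = −2/9.
With m = −7/6: 7x + 6y = −101. With m = −2/9: 2x + 9y = −126.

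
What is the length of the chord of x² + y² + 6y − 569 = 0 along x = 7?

46

Centre (0, −3), r² = 578. Perpendicular distance d from centre to line = |−7| / √1 = 7.
Chord = 2√(r² − d²) = 2·√(529) = 46.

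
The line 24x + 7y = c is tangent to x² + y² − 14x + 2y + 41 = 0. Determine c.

c = 86 or c = 236

For a tangent, require d(centre, line) = r = 3.
|24·7 + 7·(−1) − c| / √625 = 3
|c − (161)| = 3·25, so c = 236 or c = 86.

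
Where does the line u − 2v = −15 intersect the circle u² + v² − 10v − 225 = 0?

(−15, 0) and (13, 14)

Express v = (15 + u)/2 and substitute into the circle:
5u² + 10u − 975 = 0  ⟹  u² + 2u − 195 = 0
u = 13 or u = −15, giving (13, 14) and (−15, 0).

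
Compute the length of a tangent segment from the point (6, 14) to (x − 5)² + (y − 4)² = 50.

The centre is (5, 4) and r = 5√2. The square of the distance from P to the centre is 1 + 100 = 101.
The tangent meets the radius at right angles, so tangent² = |PO|² − r² = 101 − 50 = 51.

√51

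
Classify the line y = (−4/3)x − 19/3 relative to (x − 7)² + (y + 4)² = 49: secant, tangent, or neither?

d² = (4·7 + 3·(−4) − (−19))²/25 = 49; r² = 49.
Since d² = r², the line is tangent.

tangent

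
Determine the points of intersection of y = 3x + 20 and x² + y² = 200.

(−10, −10) and (−2, 14)

Substitute y = 3x + 20:
10x² + 120x + 200 = 0  ⟹  x² + 12x + 20 = 0
x = −2 or x = −10, giving (−2, 14) and (−10, −10).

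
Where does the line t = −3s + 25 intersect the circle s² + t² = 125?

(5, 10) and (10, −5)

Substitute t = −3s + 25:
10s² − 150s + 500 = 0  ⟹  s² − 15s + 50 = 0
s = 10 or s = 5, giving (10, −5) and (5, 10).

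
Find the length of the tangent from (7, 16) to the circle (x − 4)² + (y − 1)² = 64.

Centre (4, 1), r² = 64. |PO|² = (3)² + (15)² = 234.
By the tangent–radius right angle, tangent length = √(|PO|² − r²) = √170.

√170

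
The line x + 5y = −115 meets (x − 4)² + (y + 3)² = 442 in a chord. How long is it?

2√26

Express y = (−115 − x)/5 and substitute into the circle:
26x² − 650 = 0  ⟹  x² − 25 = 0
x = 5 or x = −5, giving (5, −24) and (−5, −22).
Chord length = distance between (5, −24) and (−5, −22) = √104 = 2√26.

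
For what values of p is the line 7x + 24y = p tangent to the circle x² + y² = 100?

p = −250 or p = 250

Tangency holds when the distance from the centre (0, 0) to the line equals the radius 10:
|7·0 + 24·0 − p| / √625 = 10
|p| = 10·25, so p = 250 or p = −250.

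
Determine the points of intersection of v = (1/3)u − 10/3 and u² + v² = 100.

(−8, −6) and (10, 0)

From the line, v = (−10 + u)/3. Substituting:
10u² − 20u − 800 = 0  ⟹  u² − 2u − 80 = 0
u = 10 or u = −8, giving (10, 0) and (−8, −6).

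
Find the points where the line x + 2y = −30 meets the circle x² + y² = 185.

(−8, −11) and (−4, −13)

From the line, y = (−30 − x)/2. Substituting:
5x² + 60x + 160 = 0  ⟹  x² + 12x + 32 = 0
x = −4 or x = −8, giving (−4, −13) and (−8, −11).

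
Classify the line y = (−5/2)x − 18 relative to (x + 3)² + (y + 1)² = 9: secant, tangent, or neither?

neither

Centre (−3, −1), r² = 9. Distance² from centre to line = (19)²/29 = 361/29.
Since d² > r², the line lies outside the circle.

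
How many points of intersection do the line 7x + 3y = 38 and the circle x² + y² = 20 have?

d² = (7·0 + 3·0 − (38))²/58 = 722/29; r² = 20.
Since d² > r², the line lies outside the circle.

0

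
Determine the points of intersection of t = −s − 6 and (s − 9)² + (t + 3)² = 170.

Substitute t = −s − 6:
2s² − 12s − 80 = 0  ⟹  s² − 6s − 40 = 0
s = 10 or s = −4, giving (10, −16) and (−4, −2).

(−4, −2) and (10, −16)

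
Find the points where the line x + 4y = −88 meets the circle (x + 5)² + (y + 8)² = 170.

Substitute y = (−88 − x)/4:
17x² + 272x + 816 = 0  ⟹  x² + 16x + 48 = 0
x = −4 or x = −12, giving (−4, −21) and (−12, −19).

(−12, −19) and (−4, −21)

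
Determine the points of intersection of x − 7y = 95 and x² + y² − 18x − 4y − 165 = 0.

From the line, y = (−95 + x)/7. Substituting:
50x² − 1100x + 3600 = 0  ⟹  x² − 22x + 72 = 0
x = 18 or x = 4, giving (18, −11) and (4, −13).

(4, −13) and (18, −11)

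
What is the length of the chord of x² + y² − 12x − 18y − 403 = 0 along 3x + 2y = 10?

Centre (6, 9), r² = 520. Perpendicular distance d from centre to line = |26| / √13 = 26/√13.
Half the chord is √(r² − d²) = √(468), so the full chord is 12√13.

12√13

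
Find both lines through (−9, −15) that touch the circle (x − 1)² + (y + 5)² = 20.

Let a tangent through (−9, −15) have slope m. Its distance from (1, −5) must equal 2√5:
(10m − (10))² = 20(m² + 1)
2m² − 5m + 2 = 0, so m = 1/2 or m = 2.
Through (−9, −15) these give x − 2y = 21 and 2x − y = −3.

x − 2y = 21 and 2x − y = −3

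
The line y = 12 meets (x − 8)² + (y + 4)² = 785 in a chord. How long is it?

46

The distance from (8, −4) to the line is 16, and r² = 785.
Half the chord is √(r² − d²) = √(529), so the full chord is 46.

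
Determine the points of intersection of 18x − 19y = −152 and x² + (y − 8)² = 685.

(−19, −10) and (19, 26)

From the line, y = (152 + 18x)/19. Substituting:
685x² − 247285 = 0  ⟹  x² − 361 = 0
x = 19 or x = −19, giving (19, 26) and (−19, −10).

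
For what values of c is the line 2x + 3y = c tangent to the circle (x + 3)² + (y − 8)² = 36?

c = 18 ± 6√13

The line touches the circle iff its distance from (−3, 8) is 6:
|2·(−3) + 3·8 − c| / √13 = 6
|c − (18)| = 6√13.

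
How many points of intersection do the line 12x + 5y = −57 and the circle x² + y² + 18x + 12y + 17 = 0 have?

2

Centre (−9, −6), r² = 100. Distance² from centre to line = (−81)²/169 = 6561/169.
Since d² < r², the line cuts the circle twice.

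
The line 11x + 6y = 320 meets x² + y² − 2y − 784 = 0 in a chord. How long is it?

Centre (0, 1), r² = 785. Perpendicular distance d from centre to line = |−314| / √157 = 314/√157.
Chord = 2√(r² − d²) = 2·√(157) = 2√157.

2√157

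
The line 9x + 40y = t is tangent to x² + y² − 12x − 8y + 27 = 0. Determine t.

t = 9 or t = 419

For a tangent, require d(centre, line) = r = 5.
|9·6 + 40·4 − t| / √1681 = 5
|t − (214)| = 5·41, so t = 419 or t = 9.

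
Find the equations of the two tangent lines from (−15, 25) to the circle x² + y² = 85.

6x + 7y = 85 and 9x + 2y = −85

Write the tangent as mx − y + (25 − m·(−15)) = 0 and set its distance from the centre to √85:
(15m − (−25))² = 85(m² + 1)
14m² + 75m + 54 = 0, so m = −6/7 or m = −9/2.
With m = −6/7: 6x + 7y = 85. With m = −9/2: 9x + 2y = −85.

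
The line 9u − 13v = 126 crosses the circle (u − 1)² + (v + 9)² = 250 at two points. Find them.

(−12, −18) and (14, 0)

From the line, v = (−126 + 9u)/13. Substituting:
250u² − 500u − 42000 = 0  ⟹  u² − 2u − 168 = 0
u = 14 or u = −12, giving (14, 0) and (−12, −18).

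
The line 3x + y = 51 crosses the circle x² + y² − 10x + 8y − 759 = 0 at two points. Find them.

Substitute y = −3x + 51:
10x² − 340x + 2250 = 0  ⟹  x² − 34x + 225 = 0
x = 25 or x = 9, giving (25, −24) and (9, 24).

(9, 24) and (25, −24)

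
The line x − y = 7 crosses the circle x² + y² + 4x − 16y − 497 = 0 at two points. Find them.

(−8, −15) and (21, 14)

Substitute y = x − 7:
2x² − 26x − 336 = 0  ⟹  x² − 13x − 168 = 0
x = 21 or x = −8, giving (21, 14) and (−8, −15).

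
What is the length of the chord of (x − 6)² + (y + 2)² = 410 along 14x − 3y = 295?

The distance from (6, −2) to the line is 205/√205, and r² = 410.
Half the chord is √(r² − d²) = √(205), so the full chord is 2√205.

2√205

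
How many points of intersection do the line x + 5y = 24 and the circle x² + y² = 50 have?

2

Substituting the line into the circle gives 26x² − 48x − 674 = 0.
Discriminant = (−48)² − 4·26·(−674) = 72400 > 0.
Two real roots: the line is a secant.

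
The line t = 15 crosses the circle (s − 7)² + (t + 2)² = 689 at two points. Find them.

(−13, 15) and (27, 15)

Express t = 15 and substitute into the circle:
s² − 14s − 351 = 0
s = 27 or s = −13, giving (27, 15) and (−13, 15).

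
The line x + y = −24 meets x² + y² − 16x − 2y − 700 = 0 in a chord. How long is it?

21√2

Centre (8, 1), r² = 765. Perpendicular distance d from centre to line = |33| / √2 = 33/√2.
Chord = 2√(r² − d²) = 2·√(441/2) = 21√2.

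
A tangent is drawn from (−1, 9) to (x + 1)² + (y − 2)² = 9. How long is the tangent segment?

Centre (−1, 2), r² = 9. |PO|² = (0)² + (7)² = 49.
By the tangent–radius right angle, tangent length = √(|PO|² − r²) = √40 = 2√10.

2√10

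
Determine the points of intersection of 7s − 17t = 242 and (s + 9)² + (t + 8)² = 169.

(−14, −20) and (3, −13)

Express t = (−242 + 7s)/17 and substitute into the circle:
338s² + 3718s − 14196 = 0  ⟹  s² + 11s − 42 = 0
s = 3 or s = −14, giving (3, −13) and (−14, −20).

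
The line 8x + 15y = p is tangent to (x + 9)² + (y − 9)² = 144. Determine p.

p = −141 or p = 267

Tangency holds when the distance from the centre (−9, 9) to the line equals the radius 12:
|8·(−9) + 15·9 − p| / √289 = 12
|p − (63)| = 12·17, so p = 267 or p = −141.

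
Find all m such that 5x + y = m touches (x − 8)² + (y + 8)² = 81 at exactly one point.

m = 32 ± 9√26

Tangency holds when the distance from the centre (8, −8) to the line equals the radius 9:
|5·8 + 1·(−8) − m| / √26 = 9
|m − (32)| = 9√26.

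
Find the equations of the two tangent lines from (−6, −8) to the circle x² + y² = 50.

Let a tangent through (−6, −8) have slope m. Its distance from (0, 0) must equal 5√2:
(6m − (8))² = 50(m² + 1)
7m² + 48m − 7 = 0, so m = 1/7 or m = −7.
With m = 1/7: x − 7y = 50. With m = −7: 7x + y = −50.

x − 7y = 50 and 7x + y = −50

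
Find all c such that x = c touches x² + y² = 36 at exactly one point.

c = −6 or c = 6

The line touches the circle iff its distance from (0, 0) is 6:
|1·0 + 0·0 − c| / √1 = 6
|c| = 6, so c = 6 or c = −6.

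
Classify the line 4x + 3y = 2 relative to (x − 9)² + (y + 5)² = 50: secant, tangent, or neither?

secant

Substituting the line into the circle gives 25x² − 298x + 568 = 0.
Discriminant = (−298)² − 4·25·(568) = 32004 > 0.
Two real roots: the line is a secant.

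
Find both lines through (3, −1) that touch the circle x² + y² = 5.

x − 2y = 5 and 2x + y = 5

Let a tangent through (3, −1) have slope m. Its distance from (0, 0) must equal √5:
[m·(−3) − (1)]² = 5(m² + 1)
2m² + 3m − 2 = 0, so m = 1/2 or m = −2.
With m = 1/2: x − 2y = 5. With m = −2: 2x + y = 5.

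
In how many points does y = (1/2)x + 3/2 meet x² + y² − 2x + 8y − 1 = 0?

Substituting the line into the circle gives 5x² + 14x + 53 = 0.
Discriminant = (14)² − 4·5·(53) = −864 < 0.
No real roots: the line does not meet the circle.

0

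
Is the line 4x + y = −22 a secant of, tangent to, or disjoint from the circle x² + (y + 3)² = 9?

d² = (4·0 + 1·(−3) − (−22))²/17 = 361/17; r² = 9.
Since d² > r², the line lies outside the circle.

disjoint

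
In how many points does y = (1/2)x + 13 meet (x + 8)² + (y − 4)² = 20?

1

Substituting the line into the circle gives 5x² + 100x + 500 = 0.
Discriminant = (100)² − 4·5·(500) = 0.
A repeated root: the line is tangent.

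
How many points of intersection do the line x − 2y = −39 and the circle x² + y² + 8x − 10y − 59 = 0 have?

0

Substituting the line into the circle gives 5x² + 90x + 505 = 0.
Discriminant = (90)² − 4·5·(505) = −2000 < 0.
No real roots: the line does not meet the circle.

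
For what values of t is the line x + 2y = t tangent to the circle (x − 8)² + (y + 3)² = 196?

t = 2 ± 14√5

Tangency holds when the distance from the centre (8, −3) to the line equals the radius 14:
|1·8 + 2·(−3) − t| / √5 = 14
|t − (2)| = 14√5.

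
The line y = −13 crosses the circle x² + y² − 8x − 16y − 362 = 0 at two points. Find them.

(3, −13) and (5, −13)

Substitute y = −13:
x² − 8x + 15 = 0
x = 5 or x = 3, giving (5, −13) and (3, −13).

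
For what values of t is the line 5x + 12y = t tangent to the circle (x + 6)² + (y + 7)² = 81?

t = −231 or t = 3

The line touches the circle iff its distance from (−6, −7) is 9:
|5·(−6) + 12·(−7) − t| / √169 = 9
|t − (−114)| = 9·13, so t = 3 or t = −231.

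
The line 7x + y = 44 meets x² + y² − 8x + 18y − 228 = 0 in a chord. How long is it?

25√2

Express y = −7x + 44 and substitute into the circle:
50x² − 750x + 2500 = 0  ⟹  x² − 15x + 50 = 0
x = 10 or x = 5, giving (10, −26) and (5, 9).
|(10, −26) − (5, 9)| = √((5)² + (−35)²) = 25√2.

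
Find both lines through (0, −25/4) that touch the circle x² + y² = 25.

A line y − (−25/4) = m(x − (0)) is tangent when its distance from (0, 0) is 5:
(0m − (25/4))² = 25(m² + 1)
16m² − 9 = 0, so m = 3/4 or m = −3/4.
With m = 3/4: 3x − 4y = 25. With m = −3/4: 3x + 4y = −25.

3x − 4y = 25 and 3x + 4y = −25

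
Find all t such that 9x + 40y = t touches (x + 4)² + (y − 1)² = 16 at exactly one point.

t = −160 or t = 168

For a tangent, require d(centre, line) = r = 4.
|9·(−4) + 40·1 − t| / √1681 = 4
|t − (4)| = 4·41, so t = 168 or t = −160.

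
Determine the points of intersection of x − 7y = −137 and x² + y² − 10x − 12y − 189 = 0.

(−4, 19) and (10, 21)

From the line, y = (137 + x)/7. Substituting:
50x² − 300x − 2000 = 0  ⟹  x² − 6x − 40 = 0
x = 10 or x = −4, giving (10, 21) and (−4, 19).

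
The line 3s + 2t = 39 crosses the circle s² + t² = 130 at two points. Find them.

Substitute t = (39 − 3s)/2:
13s² − 234s + 1001 = 0  ⟹  s² − 18s + 77 = 0
s = 11 or s = 7, giving (11, 3) and (7, 9).

(7, 9) and (11, 3)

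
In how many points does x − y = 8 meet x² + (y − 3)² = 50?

0

Substituting the line into the circle gives 2x² − 22x + 71 = 0.
Discriminant = (−22)² − 4·2·(71) = −84 < 0.
No real roots: the line does not meet the circle.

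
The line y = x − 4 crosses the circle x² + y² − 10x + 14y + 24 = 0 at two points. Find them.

From the line, y = x − 4. Substituting:
2x² − 4x − 16 = 0  ⟹  x² − 2x − 8 = 0
x = 4 or x = −2, giving (4, 0) and (−2, −6).

(−2, −6) and (4, 0)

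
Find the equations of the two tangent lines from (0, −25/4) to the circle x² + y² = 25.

3x − 4y = 25 and 3x + 4y = −25

Write the tangent as mx − y + (−25/4 − m·(0)) = 0 and set its distance from the centre to 5:
(0m − (25/4))² = 25(m² + 1)
16m² − 9 = 0, so m = 3/4 or m = −3/4.
With m = 3/4: 3x − 4y = 25. With m = −3/4: 3x + 4y = −25.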